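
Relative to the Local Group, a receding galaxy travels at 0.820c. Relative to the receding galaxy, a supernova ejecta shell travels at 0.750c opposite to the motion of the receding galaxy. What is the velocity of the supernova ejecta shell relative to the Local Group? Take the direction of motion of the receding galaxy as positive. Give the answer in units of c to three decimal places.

+0.182c

With v = 0.820 and u' = -0.750 (in units of c),
u = (u' + v)/(1 + u'v/c²):
u = (-0.750 + 0.820) / (1 + (-0.750)·0.820) = 0.0700/0.3850 = 0.1818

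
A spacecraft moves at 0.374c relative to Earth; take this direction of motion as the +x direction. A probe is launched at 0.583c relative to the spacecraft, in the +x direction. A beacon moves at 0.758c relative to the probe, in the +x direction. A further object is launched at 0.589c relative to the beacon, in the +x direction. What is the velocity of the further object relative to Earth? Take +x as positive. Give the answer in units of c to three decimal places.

Apply u = (u' + v)/(1 + u'v/c²) successively, working outward toward Earth.
Start: velocity of the spacecraft relative to Earth = 0.3740c.
Compose with the probe (u' = 0.583 in the spacecraft frame): u_1 = (0.583 + 0.374) / (1 + 0.583·0.374) = 0.9570/1.2180 = 0.7857.
Compose with the beacon (u' = 0.758 in the probe frame): u_2 = (0.758 + 0.786) / (1 + 0.758·0.786) = 1.5437/1.5956 = 0.9675.
Compose with the further object (u' = 0.589 in the beacon frame): u_3 = (0.589 + 0.967) / (1 + 0.589·0.967) = 1.5565/1.5699 = 0.9915.

0.991c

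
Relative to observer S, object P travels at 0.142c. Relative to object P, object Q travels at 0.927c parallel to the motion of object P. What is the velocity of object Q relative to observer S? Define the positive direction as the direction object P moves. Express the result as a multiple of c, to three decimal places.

0.945c

With v = 0.142 and u' = 0.927 (in units of c),
u = (u' + v)/(1 + u'v/c²):
u = (0.927 + 0.142) / (1 + 0.927·0.142) = 1.0690/1.1316 = 0.9447
(Galilean addition would give +1.069c, exceeding c.)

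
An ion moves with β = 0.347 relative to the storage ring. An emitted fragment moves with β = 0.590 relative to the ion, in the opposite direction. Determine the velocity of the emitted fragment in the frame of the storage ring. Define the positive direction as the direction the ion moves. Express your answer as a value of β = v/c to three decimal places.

β = -0.306

With v = 0.347 and u' = -0.590 (in units of c),
u = (u' + v)/(1 + u'v/c²):
u = (-0.590 + 0.347) / (1 + (-0.590)·0.347) = -0.2430/0.7953 = -0.3056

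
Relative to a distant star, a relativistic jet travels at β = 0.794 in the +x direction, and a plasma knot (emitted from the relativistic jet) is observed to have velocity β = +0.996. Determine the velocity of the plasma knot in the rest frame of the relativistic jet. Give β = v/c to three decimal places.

β = +0.966

Invert the composition law: u' = (u − v)/(1 − uv/c²).
u' = (0.996 − 0.794) / (1 − (0.996)(0.794)) = 0.2020/0.2092 = 0.9657.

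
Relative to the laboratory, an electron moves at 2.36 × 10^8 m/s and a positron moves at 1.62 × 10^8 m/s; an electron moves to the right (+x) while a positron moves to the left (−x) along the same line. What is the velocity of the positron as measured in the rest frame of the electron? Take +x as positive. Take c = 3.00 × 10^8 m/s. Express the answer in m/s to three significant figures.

β_A = 0.787, β_B = -0.540 (dividing each by c = 3.00 × 10^8 m/s).
Transform to A's frame with the inverse velocity-addition law: u' = (u − v)/(1 − uv/c²), taking u = β_B and v = β_A.
u' = (-0.540 − 0.787) / (1 − (0.787)(-0.540)) = -1.3267/1.4248 = -0.9311.
u' = -0.9311 × 3.00 × 10^8 m/s.

-2.79 × 10^8 m/s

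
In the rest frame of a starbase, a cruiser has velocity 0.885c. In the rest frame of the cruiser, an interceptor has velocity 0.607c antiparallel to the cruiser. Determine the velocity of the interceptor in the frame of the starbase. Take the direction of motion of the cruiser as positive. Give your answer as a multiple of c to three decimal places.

With v = 0.885 and u' = -0.607 (in units of c),
u = (u' + v)/(1 + u'v/c²):
u = (-0.607 + 0.885) / (1 + (-0.607)·0.885) = 0.2780/0.4628 = 0.6007
(Galilean addition would give +0.278c.)

+0.601c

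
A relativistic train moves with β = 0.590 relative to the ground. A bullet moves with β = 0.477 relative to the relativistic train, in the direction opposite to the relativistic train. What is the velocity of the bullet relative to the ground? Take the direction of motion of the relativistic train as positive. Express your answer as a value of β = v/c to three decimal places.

With v = 0.590 and u' = -0.477 (in units of c),
u = (u' + v)/(1 + u'v/c²):
u = (-0.477 + 0.590) / (1 + (-0.477)·0.590) = 0.1130/0.7186 = 0.1573

β = +0.157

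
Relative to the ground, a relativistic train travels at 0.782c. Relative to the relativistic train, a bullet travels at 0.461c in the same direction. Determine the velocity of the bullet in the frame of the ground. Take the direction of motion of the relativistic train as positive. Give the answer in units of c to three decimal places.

0.914c

With v = 0.782 and u' = 0.461 (in units of c),
u = (u' + v)/(1 + u'v/c²):
u = (0.461 + 0.782) / (1 + 0.461·0.782) = 1.2430/1.3605 = 0.9136
(Galilean addition would give +1.243c, exceeding c.)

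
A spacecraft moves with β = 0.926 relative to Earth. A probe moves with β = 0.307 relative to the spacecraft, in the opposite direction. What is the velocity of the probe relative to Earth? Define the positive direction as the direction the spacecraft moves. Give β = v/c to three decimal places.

With v = 0.926 and u' = -0.307 (in units of c),
u = (u' + v)/(1 + u'v/c²):
u = (-0.307 + 0.926) / (1 + (-0.307)·0.926) = 0.6190/0.7157 = 0.8649

β = +0.865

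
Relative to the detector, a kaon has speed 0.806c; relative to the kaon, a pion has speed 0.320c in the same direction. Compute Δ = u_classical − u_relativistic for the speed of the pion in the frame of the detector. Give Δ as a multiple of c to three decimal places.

Galilean: u_cl = 0.320 + 0.806 = 1.1260.
Relativistic: u_rel = (0.320 + 0.806) / (1 + 0.320·0.806) = 1.1260/1.2579 = 0.8951.
Δ = 1.1260 − 0.8951 = 0.2309.
(The classical prediction exceeds c; the relativistic result does not.)

Δ = 0.231c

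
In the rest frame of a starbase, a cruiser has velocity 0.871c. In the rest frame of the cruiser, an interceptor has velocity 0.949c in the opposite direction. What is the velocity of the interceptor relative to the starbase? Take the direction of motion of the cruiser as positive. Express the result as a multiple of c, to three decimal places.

-0.450c

With v = 0.871 and u' = -0.949 (in units of c),
u = (u' + v)/(1 + u'v/c²):
u = (-0.949 + 0.871) / (1 + (-0.949)·0.871) = -0.0780/0.1734 = -0.4498
(Galilean addition would give -0.078c.)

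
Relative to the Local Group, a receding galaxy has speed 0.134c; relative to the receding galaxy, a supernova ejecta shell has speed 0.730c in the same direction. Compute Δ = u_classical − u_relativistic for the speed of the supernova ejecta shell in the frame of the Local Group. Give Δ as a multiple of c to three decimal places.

Galilean: u_cl = 0.730 + 0.134 = 0.8640.
Relativistic: u_rel = (0.730 + 0.134) / (1 + 0.730·0.134) = 0.8640/1.0978 = 0.7870.
Δ = 0.8640 − 0.7870 = 0.0770.

Δ = 0.077c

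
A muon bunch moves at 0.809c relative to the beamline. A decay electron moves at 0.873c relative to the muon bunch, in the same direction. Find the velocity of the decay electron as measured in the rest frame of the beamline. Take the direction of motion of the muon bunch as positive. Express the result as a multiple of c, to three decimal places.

0.986c

With v = 0.809 and u' = 0.873 (in units of c),
u = (u' + v)/(1 + u'v/c²):
u = (0.873 + 0.809) / (1 + 0.873·0.809) = 1.6820/1.7063 = 0.9858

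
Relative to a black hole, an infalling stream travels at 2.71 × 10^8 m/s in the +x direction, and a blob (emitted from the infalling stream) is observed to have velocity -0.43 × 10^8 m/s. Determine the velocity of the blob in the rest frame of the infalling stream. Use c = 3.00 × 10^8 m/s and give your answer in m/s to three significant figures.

v = 0.903c, u = -0.143c.
Invert the composition law: u' = (u − v)/(1 − uv/c²).
u' = (-0.143 − 0.903) / (1 − (-0.143)(0.903)) = -1.0467/1.1295 = -0.9267.
u' = -0.9267 × 3.00 × 10^8 m/s.

-2.78 × 10^8 m/s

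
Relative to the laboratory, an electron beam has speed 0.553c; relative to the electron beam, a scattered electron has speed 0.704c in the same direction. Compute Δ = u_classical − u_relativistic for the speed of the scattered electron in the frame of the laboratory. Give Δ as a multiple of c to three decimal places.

Δ = 0.352c

Galilean: u_cl = 0.704 + 0.553 = 1.2570.
Relativistic: u_rel = (0.704 + 0.553) / (1 + 0.704·0.553) = 1.2570/1.3893 = 0.9048.
Δ = 1.2570 − 0.9048 = 0.3522.
(The classical prediction exceeds c; the relativistic result does not.)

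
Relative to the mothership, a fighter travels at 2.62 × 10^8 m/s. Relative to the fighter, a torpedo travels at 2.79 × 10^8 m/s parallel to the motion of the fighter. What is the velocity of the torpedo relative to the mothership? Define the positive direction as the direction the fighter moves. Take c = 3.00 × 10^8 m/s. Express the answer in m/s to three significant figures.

In units of c (dividing by 3.00 × 10^8 m/s): v = 0.873, u' = 0.930.
u = (u' + v)/(1 + u'v/c²):
u = (0.930 + 0.873) / (1 + 0.930·0.873) = 1.8033/1.8122 = 0.9951
Converting back: u = 0.9951 × 3.00 × 10^8 m/s.

2.99 × 10^8 m/s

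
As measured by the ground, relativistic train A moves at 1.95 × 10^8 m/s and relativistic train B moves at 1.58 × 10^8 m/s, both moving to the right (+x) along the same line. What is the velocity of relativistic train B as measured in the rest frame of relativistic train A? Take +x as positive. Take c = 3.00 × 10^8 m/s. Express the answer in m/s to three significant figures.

β_A = 0.650, β_B = 0.527 (dividing each by c = 3.00 × 10^8 m/s).
Transform to A's frame with the inverse velocity-addition law: u' = (u − v)/(1 − uv/c²), taking u = β_B and v = β_A.
u' = (0.527 − 0.650) / (1 − (0.650)(0.527)) = -0.1233/0.6577 = -0.1875.
u' = -0.1875 × 3.00 × 10^8 m/s.

-5.63 × 10^7 m/s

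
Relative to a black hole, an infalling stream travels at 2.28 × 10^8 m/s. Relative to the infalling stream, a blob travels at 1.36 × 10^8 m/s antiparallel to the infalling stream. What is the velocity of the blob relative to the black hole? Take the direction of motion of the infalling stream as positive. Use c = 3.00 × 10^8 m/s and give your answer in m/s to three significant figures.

In units of c (dividing by 3.00 × 10^8 m/s): v = 0.760, u' = -0.453.
u = (u' + v)/(1 + u'v/c²):
u = (-0.453 + 0.760) / (1 + (-0.453)·0.760) = 0.3067/0.6555 = 0.4679
(Galilean addition would give +0.307c.)
Converting back: u = 0.4679 × 3.00 × 10^8 m/s.

+1.40 × 10^8 m/s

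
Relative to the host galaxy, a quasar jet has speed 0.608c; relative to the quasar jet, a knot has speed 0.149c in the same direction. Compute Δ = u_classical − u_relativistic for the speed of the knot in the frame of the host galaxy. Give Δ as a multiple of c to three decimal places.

Galilean: u_cl = 0.149 + 0.608 = 0.7570.
Relativistic: u_rel = (0.149 + 0.608) / (1 + 0.149·0.608) = 0.7570/1.0906 = 0.6941.
Δ = 0.7570 − 0.6941 = 0.0629.

Δ = 0.063c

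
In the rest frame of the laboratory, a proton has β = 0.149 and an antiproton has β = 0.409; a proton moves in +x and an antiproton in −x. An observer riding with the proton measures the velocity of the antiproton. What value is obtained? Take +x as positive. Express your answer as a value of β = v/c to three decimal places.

β = -0.526

β_A = 0.149, β_B = -0.409.
Transform to A's frame with the inverse velocity-addition law: u' = (u − v)/(1 − uv/c²), taking u = β_B and v = β_A.
u' = (-0.409 − 0.149) / (1 − (0.149)(-0.409)) = -0.5580/1.0609 = -0.5259.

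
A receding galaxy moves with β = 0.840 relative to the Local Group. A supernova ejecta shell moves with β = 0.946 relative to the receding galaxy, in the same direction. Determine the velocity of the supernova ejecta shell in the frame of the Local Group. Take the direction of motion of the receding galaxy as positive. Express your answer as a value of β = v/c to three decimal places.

β = 0.995

With v = 0.840 and u' = 0.946 (in units of c),
u = (u' + v)/(1 + u'v/c²):
u = (0.946 + 0.840) / (1 + 0.946·0.840) = 1.7860/1.7946 = 0.9952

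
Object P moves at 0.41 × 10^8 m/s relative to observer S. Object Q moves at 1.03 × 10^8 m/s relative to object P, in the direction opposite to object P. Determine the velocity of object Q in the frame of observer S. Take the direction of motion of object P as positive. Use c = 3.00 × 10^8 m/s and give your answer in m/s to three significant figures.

-6.51 × 10^7 m/s

In units of c (dividing by 3.00 × 10^8 m/s): v = 0.137, u' = -0.343.
u = (u' + v)/(1 + u'v/c²):
u = (-0.343 + 0.137) / (1 + (-0.343)·0.137) = -0.2067/0.9531 = -0.2168
Converting back: u = -0.2168 × 3.00 × 10^8 m/s.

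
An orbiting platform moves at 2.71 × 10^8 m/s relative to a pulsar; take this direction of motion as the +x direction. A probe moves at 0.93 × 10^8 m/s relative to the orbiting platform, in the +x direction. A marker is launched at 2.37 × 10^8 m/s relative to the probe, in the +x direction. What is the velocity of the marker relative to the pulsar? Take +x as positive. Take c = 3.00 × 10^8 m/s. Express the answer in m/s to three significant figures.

2.98 × 10^8 m/s

Apply u = (u' + v)/(1 + u'v/c²) successively, working outward toward the pulsar.
(Dividing each given speed by c = 3.00 × 10^8 m/s to work in units of c.)
Start: velocity of the orbiting platform relative to the pulsar = 0.9033c.
Compose with the probe (u' = 0.310 in the orbiting platform frame): u_1 = (0.310 + 0.903) / (1 + 0.310·0.903) = 1.2133/1.2800 = 0.9479.
Compose with the marker (u' = 0.790 in the probe frame): u_2 = (0.790 + 0.948) / (1 + 0.790·0.948) = 1.7379/1.7488 = 0.9937.
So u = 0.9937 × 3.00 × 10^8 m/s.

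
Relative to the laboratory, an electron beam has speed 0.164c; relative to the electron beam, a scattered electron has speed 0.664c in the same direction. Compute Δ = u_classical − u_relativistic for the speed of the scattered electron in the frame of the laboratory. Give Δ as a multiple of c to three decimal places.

Δ = 0.081c

Galilean: u_cl = 0.664 + 0.164 = 0.8280.
Relativistic: u_rel = (0.664 + 0.164) / (1 + 0.664·0.164) = 0.8280/1.1089 = 0.7467.
Δ = 0.8280 − 0.7467 = 0.0813.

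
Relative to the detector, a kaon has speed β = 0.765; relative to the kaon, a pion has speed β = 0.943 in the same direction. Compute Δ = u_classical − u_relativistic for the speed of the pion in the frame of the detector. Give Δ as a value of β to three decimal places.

Δ = 0.716

Galilean: u_cl = 0.943 + 0.765 = 1.7080.
Relativistic: u_rel = (0.943 + 0.765) / (1 + 0.943·0.765) = 1.7080/1.7214 = 0.9922.
Δ = 1.7080 − 0.9922 = 0.7158.
(The classical prediction exceeds c; the relativistic result does not.)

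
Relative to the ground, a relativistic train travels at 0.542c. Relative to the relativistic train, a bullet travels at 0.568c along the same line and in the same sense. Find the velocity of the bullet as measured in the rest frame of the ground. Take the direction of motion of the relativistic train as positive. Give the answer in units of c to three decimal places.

0.849c

With v = 0.542 and u' = 0.568 (in units of c),
u = (u' + v)/(1 + u'v/c²):
u = (0.568 + 0.542) / (1 + 0.568·0.542) = 1.1100/1.3079 = 0.8487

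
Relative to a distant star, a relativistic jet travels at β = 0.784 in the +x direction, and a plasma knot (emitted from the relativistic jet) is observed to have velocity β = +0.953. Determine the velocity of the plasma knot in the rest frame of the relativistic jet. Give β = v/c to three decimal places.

β = +0.668

Invert the composition law: u' = (u − v)/(1 − uv/c²).
u' = (0.953 − 0.784) / (1 − (0.953)(0.784)) = 0.1690/0.2528 = 0.6684.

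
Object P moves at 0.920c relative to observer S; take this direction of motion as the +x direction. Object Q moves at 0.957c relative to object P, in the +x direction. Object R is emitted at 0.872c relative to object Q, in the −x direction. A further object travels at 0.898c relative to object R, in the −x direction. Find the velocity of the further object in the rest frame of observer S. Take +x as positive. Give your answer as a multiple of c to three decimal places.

+0.601c

Apply u = (u' + v)/(1 + u'v/c²) successively, working outward toward observer S.
Start: velocity of object P relative to observer S = 0.9200c.
Compose with object Q (u' = 0.957 in object P frame): u_1 = (0.957 + 0.920) / (1 + 0.957·0.920) = 1.8770/1.8804 = 0.9982.
Compose with object R (u' = -0.872 in object Q frame): u_2 = (-0.872 + 0.998) / (1 + (-0.872)·0.998) = 0.1262/0.1296 = 0.9736.
Compose with the further object (u' = -0.898 in object R frame): u_3 = (-0.898 + 0.974) / (1 + (-0.898)·0.974) = 0.0756/0.1257 = 0.6011.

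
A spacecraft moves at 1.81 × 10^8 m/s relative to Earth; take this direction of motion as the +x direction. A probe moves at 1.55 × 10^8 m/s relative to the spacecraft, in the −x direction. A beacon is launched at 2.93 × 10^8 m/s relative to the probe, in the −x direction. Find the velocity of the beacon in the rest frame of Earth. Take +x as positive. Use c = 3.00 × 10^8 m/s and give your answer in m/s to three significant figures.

-2.91 × 10^8 m/s

Apply u = (u' + v)/(1 + u'v/c²) successively, working outward toward Earth.
(Dividing each given speed by c = 3.00 × 10^8 m/s to work in units of c.)
Start: velocity of the spacecraft relative to Earth = 0.6033c.
Compose with the probe (u' = -0.517 in the spacecraft frame): u_1 = (-0.517 + 0.603) / (1 + (-0.517)·0.603) = 0.0867/0.6883 = 0.1259.
Compose with the beacon (u' = -0.977 in the probe frame): u_2 = (-0.977 + 0.126) / (1 + (-0.977)·0.126) = -0.8507/0.8770 = -0.9700.
So u = -0.9700 × 3.00 × 10^8 m/s.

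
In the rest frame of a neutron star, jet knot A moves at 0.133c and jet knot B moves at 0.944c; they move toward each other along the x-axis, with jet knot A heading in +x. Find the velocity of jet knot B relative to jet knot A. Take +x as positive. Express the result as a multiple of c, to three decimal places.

β_A = 0.133, β_B = -0.944.
Transform to A's frame with the inverse velocity-addition law: u' = (u − v)/(1 − uv/c²), taking u = β_B and v = β_A.
u' = (-0.944 − 0.133) / (1 − (0.133)(-0.944)) = -1.0770/1.1256 = -0.9569.

-0.957c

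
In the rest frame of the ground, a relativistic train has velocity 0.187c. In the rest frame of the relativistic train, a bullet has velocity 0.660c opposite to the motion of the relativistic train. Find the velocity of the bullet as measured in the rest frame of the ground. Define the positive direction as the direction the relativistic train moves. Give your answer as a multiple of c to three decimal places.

With v = 0.187 and u' = -0.660 (in units of c),
u = (u' + v)/(1 + u'v/c²):
u = (-0.660 + 0.187) / (1 + (-0.660)·0.187) = -0.4730/0.8766 = -0.5396

-0.540c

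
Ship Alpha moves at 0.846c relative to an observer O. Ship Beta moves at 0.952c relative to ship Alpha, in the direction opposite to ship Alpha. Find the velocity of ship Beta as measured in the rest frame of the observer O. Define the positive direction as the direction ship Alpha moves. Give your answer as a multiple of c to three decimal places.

-0.545c

With v = 0.846 and u' = -0.952 (in units of c),
u = (u' + v)/(1 + u'v/c²):
u = (-0.952 + 0.846) / (1 + (-0.952)·0.846) = -0.1060/0.1946 = -0.5447
(Galilean addition would give -0.106c.)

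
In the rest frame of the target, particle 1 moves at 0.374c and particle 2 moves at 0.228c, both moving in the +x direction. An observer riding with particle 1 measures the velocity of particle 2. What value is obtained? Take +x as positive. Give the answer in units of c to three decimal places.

β_A = 0.374, β_B = 0.228.
Transform to A's frame with the inverse velocity-addition law: u' = (u − v)/(1 − uv/c²), taking u = β_B and v = β_A.
u' = (0.228 − 0.374) / (1 − (0.374)(0.228)) = -0.1460/0.9147 = -0.1596.

-0.160c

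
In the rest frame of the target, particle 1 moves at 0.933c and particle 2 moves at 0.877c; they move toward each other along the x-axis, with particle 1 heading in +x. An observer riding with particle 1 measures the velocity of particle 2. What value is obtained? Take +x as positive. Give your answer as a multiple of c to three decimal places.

-0.995c

β_A = 0.933, β_B = -0.877.
Transform to A's frame with the inverse velocity-addition law: u' = (u − v)/(1 − uv/c²), taking u = β_B and v = β_A.
u' = (-0.877 − 0.933) / (1 − (0.933)(-0.877)) = -1.8100/1.8182 = -0.9955.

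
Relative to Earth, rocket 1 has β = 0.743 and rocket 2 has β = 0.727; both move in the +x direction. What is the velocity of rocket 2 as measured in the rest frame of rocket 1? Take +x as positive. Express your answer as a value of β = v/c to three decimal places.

β_A = 0.743, β_B = 0.727.
Transform to A's frame with the inverse velocity-addition law: u' = (u − v)/(1 − uv/c²), taking u = β_B and v = β_A.
u' = (0.727 − 0.743) / (1 − (0.743)(0.727)) = -0.0160/0.4598 = -0.0348.

β = -0.035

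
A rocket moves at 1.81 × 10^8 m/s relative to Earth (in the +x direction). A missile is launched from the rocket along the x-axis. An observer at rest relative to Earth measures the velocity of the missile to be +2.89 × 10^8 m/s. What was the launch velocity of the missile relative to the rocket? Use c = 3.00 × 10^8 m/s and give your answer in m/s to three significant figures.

+2.58 × 10^8 m/s

v = 0.603c, u = 0.963c.
Invert the composition law: u' = (u − v)/(1 − uv/c²).
u' = (0.963 − 0.603) / (1 − (0.963)(0.603)) = 0.3600/0.4188 = 0.8596.
u' = 0.8596 × 3.00 × 10^8 m/s.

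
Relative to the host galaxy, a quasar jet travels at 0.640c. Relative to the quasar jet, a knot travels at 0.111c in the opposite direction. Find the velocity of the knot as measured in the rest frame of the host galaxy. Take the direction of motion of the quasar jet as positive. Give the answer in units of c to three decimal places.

+0.569c

With v = 0.640 and u' = -0.111 (in units of c),
u = (u' + v)/(1 + u'v/c²):
u = (-0.111 + 0.640) / (1 + (-0.111)·0.640) = 0.5290/0.9290 = 0.5695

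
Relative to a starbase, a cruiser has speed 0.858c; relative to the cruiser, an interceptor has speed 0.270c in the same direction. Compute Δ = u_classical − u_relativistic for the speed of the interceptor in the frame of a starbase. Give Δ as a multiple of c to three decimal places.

Δ = 0.212c

Galilean: u_cl = 0.270 + 0.858 = 1.1280.
Relativistic: u_rel = (0.270 + 0.858) / (1 + 0.270·0.858) = 1.1280/1.2317 = 0.9158.
Δ = 1.1280 − 0.9158 = 0.2122.
(The classical prediction exceeds c; the relativistic result does not.)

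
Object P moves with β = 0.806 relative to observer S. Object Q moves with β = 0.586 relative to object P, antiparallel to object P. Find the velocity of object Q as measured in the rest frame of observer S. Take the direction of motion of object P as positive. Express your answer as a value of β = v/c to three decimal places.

β = +0.417

With v = 0.806 and u' = -0.586 (in units of c),
u = (u' + v)/(1 + u'v/c²):
u = (-0.586 + 0.806) / (1 + (-0.586)·0.806) = 0.2200/0.5277 = 0.4169
(Galilean addition would give +0.220c.)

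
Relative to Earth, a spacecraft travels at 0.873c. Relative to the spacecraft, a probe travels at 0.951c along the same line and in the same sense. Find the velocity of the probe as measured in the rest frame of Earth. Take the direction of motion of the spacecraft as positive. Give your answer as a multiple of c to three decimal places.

0.997c

With v = 0.873 and u' = 0.951 (in units of c),
u = (u' + v)/(1 + u'v/c²):
u = (0.951 + 0.873) / (1 + 0.951·0.873) = 1.8240/1.8302 = 0.9966
(Galilean addition would give +1.824c, exceeding c.)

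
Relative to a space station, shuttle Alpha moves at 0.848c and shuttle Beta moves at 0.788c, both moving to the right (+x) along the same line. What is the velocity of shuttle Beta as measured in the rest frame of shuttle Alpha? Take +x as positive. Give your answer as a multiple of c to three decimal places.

β_A = 0.848, β_B = 0.788.
Transform to A's frame with the inverse velocity-addition law: u' = (u − v)/(1 − uv/c²), taking u = β_B and v = β_A.
u' = (0.788 − 0.848) / (1 − (0.848)(0.788)) = -0.0600/0.3318 = -0.1808.

-0.181c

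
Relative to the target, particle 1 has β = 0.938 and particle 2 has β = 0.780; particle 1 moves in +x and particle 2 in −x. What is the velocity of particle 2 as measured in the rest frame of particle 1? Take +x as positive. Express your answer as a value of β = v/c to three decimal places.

β_A = 0.938, β_B = -0.780.
Transform to A's frame with the inverse velocity-addition law: u' = (u − v)/(1 − uv/c²), taking u = β_B and v = β_A.
u' = (-0.780 − 0.938) / (1 − (0.938)(-0.780)) = -1.7180/1.7316 = -0.9921.

β = -0.992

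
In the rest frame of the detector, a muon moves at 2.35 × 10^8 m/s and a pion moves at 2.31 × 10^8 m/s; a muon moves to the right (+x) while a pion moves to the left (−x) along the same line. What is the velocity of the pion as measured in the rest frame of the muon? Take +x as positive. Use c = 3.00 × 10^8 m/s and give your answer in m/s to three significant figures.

-2.91 × 10^8 m/s

β_A = 0.783, β_B = -0.770 (dividing each by c = 3.00 × 10^8 m/s).
Transform to A's frame with the inverse velocity-addition law: u' = (u − v)/(1 − uv/c²), taking u = β_B and v = β_A.
u' = (-0.770 − 0.783) / (1 − (0.783)(-0.770)) = -1.5533/1.6032 = -0.9689.
u' = -0.9689 × 3.00 × 10^8 m/s.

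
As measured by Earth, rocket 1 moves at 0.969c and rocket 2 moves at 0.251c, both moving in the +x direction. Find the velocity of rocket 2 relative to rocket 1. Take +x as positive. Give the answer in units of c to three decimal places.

β_A = 0.969, β_B = 0.251.
Transform to A's frame with the inverse velocity-addition law: u' = (u − v)/(1 − uv/c²), taking u = β_B and v = β_A.
u' = (0.251 − 0.969) / (1 − (0.969)(0.251)) = -0.7180/0.7568 = -0.9488.

-0.949c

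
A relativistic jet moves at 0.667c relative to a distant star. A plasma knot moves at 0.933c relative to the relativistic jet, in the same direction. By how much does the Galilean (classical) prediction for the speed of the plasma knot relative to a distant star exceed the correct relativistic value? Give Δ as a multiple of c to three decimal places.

Δ = 0.614c

Galilean: u_cl = 0.933 + 0.667 = 1.6000.
Relativistic: u_rel = (0.933 + 0.667) / (1 + 0.933·0.667) = 1.6000/1.6223 = 0.9862.
Δ = 1.6000 − 0.9862 = 0.6138.
(The classical prediction exceeds c; the relativistic result does not.)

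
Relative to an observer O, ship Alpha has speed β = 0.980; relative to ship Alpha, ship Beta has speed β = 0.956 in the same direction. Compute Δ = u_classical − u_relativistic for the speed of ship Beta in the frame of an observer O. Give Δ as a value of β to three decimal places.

Galilean: u_cl = 0.956 + 0.980 = 1.9360.
Relativistic: u_rel = (0.956 + 0.980) / (1 + 0.956·0.980) = 1.9360/1.9369 = 0.9995.
Δ = 1.9360 − 0.9995 = 0.9365.
(The classical prediction exceeds c; the relativistic result does not.)

Δ = 0.936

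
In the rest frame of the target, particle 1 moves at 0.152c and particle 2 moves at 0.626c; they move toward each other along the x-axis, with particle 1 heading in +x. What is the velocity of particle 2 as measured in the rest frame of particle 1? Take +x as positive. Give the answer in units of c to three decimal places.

β_A = 0.152, β_B = -0.626.
Transform to A's frame with the inverse velocity-addition law: u' = (u − v)/(1 − uv/c²), taking u = β_B and v = β_A.
u' = (-0.626 − 0.152) / (1 − (0.152)(-0.626)) = -0.7780/1.0952 = -0.7104.

-0.710c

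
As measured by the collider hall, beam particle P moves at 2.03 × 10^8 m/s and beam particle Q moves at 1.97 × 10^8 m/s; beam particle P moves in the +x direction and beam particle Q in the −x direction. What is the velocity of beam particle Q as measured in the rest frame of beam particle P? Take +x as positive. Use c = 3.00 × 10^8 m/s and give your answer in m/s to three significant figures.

-2.77 × 10^8 m/s

β_A = 0.677, β_B = -0.657 (dividing each by c = 3.00 × 10^8 m/s).
Transform to A's frame with the inverse velocity-addition law: u' = (u − v)/(1 − uv/c²), taking u = β_B and v = β_A.
u' = (-0.657 − 0.677) / (1 − (0.677)(-0.657)) = -1.3333/1.4443 = -0.9231.
u' = -0.9231 × 3.00 × 10^8 m/s.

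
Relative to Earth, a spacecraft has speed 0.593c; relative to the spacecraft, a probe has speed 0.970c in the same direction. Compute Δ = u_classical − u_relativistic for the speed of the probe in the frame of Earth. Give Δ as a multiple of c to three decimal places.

Δ = 0.571c

Galilean: u_cl = 0.970 + 0.593 = 1.5630.
Relativistic: u_rel = (0.970 + 0.593) / (1 + 0.970·0.593) = 1.5630/1.5752 = 0.9922.
Δ = 1.5630 − 0.9922 = 0.5708.
(The classical prediction exceeds c; the relativistic result does not.)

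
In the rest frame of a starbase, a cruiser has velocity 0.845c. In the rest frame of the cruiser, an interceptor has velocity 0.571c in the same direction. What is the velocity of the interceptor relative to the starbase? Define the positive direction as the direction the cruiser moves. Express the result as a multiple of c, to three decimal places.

With v = 0.845 and u' = 0.571 (in units of c),
u = (u' + v)/(1 + u'v/c²):
u = (0.571 + 0.845) / (1 + 0.571·0.845) = 1.4160/1.4825 = 0.9551

0.955c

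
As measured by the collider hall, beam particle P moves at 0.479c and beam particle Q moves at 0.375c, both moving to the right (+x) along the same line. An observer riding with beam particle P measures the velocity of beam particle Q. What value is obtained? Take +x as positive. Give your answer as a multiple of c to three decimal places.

β_A = 0.479, β_B = 0.375.
Transform to A's frame with the inverse velocity-addition law: u' = (u − v)/(1 − uv/c²), taking u = β_B and v = β_A.
u' = (0.375 − 0.479) / (1 − (0.479)(0.375)) = -0.1040/0.8204 = -0.1268.

-0.127c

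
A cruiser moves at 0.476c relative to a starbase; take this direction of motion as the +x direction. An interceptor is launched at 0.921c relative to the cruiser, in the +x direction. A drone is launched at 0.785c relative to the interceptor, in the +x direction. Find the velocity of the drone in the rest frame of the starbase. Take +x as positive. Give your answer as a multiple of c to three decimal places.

0.996c

Apply u = (u' + v)/(1 + u'v/c²) successively, working outward toward the starbase.
Start: velocity of the cruiser relative to the starbase = 0.4760c.
Compose with the interceptor (u' = 0.921 in the cruiser frame): u_1 = (0.921 + 0.476) / (1 + 0.921·0.476) = 1.3970/1.4384 = 0.9712.
Compose with the drone (u' = 0.785 in the interceptor frame): u_2 = (0.785 + 0.971) / (1 + 0.785·0.971) = 1.7562/1.7624 = 0.9965.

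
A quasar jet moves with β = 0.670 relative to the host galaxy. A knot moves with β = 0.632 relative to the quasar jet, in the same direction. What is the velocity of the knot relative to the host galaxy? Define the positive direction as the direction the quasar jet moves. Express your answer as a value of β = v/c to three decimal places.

β = 0.915

With v = 0.670 and u' = 0.632 (in units of c),
u = (u' + v)/(1 + u'v/c²):
u = (0.632 + 0.670) / (1 + 0.632·0.670) = 1.3020/1.4234 = 0.9147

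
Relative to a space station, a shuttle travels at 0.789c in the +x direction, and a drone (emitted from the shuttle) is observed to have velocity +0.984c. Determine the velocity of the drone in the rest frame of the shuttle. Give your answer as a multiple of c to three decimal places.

Invert the composition law: u' = (u − v)/(1 − uv/c²).
u' = (0.984 − 0.789) / (1 − (0.984)(0.789)) = 0.1950/0.2236 = 0.8720.

+0.872c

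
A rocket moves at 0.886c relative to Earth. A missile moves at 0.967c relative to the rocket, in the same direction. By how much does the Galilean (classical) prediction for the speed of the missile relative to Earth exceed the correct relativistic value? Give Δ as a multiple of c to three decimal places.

Δ = 0.855c

Galilean: u_cl = 0.967 + 0.886 = 1.8530.
Relativistic: u_rel = (0.967 + 0.886) / (1 + 0.967·0.886) = 1.8530/1.8568 = 0.9980.
Δ = 1.8530 − 0.9980 = 0.8550.
(The classical prediction exceeds c; the relativistic result does not.)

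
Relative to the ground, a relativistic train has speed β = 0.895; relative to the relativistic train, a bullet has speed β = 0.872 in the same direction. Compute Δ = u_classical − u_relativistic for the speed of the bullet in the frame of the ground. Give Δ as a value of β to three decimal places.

Δ = 0.775

Galilean: u_cl = 0.872 + 0.895 = 1.7670.
Relativistic: u_rel = (0.872 + 0.895) / (1 + 0.872·0.895) = 1.7670/1.7804 = 0.9925.
Δ = 1.7670 − 0.9925 = 0.7745.
(The classical prediction exceeds c; the relativistic result does not.)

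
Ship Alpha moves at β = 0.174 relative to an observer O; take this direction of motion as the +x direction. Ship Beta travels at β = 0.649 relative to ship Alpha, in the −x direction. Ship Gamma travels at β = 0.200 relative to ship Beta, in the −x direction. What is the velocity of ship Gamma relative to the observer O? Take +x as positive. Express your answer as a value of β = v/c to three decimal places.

Apply u = (u' + v)/(1 + u'v/c²) successively, working outward toward the observer O.
Start: velocity of ship Alpha relative to the observer O = 0.1740c.
Compose with ship Beta (u' = -0.649 in ship Alpha frame): u_1 = (-0.649 + 0.174) / (1 + (-0.649)·0.174) = -0.4750/0.8871 = -0.5355.
Compose with ship Gamma (u' = -0.200 in ship Beta frame): u_2 = (-0.200 + (-0.535)) / (1 + (-0.200)·(-0.535)) = -0.7355/1.1071 = -0.6643.

β = -0.664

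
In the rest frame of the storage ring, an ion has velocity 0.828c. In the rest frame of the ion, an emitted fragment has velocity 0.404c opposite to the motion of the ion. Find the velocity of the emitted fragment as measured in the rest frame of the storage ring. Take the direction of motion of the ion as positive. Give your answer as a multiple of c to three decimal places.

+0.637c

With v = 0.828 and u' = -0.404 (in units of c),
u = (u' + v)/(1 + u'v/c²):
u = (-0.404 + 0.828) / (1 + (-0.404)·0.828) = 0.4240/0.6655 = 0.6371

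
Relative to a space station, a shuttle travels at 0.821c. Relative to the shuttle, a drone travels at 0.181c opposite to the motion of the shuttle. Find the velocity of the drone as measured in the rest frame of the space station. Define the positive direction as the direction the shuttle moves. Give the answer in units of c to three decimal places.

With v = 0.821 and u' = -0.181 (in units of c),
u = (u' + v)/(1 + u'v/c²):
u = (-0.181 + 0.821) / (1 + (-0.181)·0.821) = 0.6400/0.8514 = 0.7517

+0.752c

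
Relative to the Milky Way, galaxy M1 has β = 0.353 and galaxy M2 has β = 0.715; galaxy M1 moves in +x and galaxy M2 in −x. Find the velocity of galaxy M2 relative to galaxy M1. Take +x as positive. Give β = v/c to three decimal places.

β_A = 0.353, β_B = -0.715.
Transform to A's frame with the inverse velocity-addition law: u' = (u − v)/(1 − uv/c²), taking u = β_B and v = β_A.
u' = (-0.715 − 0.353) / (1 − (0.353)(-0.715)) = -1.0680/1.2524 = -0.8528.

β = -0.853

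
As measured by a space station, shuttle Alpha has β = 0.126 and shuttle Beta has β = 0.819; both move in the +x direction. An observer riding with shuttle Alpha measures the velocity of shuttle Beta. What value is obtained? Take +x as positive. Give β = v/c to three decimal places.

β = +0.773

β_A = 0.126, β_B = 0.819.
Transform to A's frame with the inverse velocity-addition law: u' = (u − v)/(1 − uv/c²), taking u = β_B and v = β_A.
u' = (0.819 − 0.126) / (1 − (0.126)(0.819)) = 0.6930/0.8968 = 0.7727.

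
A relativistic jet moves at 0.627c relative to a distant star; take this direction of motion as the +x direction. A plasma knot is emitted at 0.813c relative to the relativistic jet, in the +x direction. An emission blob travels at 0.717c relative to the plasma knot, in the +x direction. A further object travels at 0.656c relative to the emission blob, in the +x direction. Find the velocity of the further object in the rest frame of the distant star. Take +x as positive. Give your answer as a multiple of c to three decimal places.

Apply u = (u' + v)/(1 + u'v/c²) successively, working outward toward the distant star.
Start: velocity of the relativistic jet relative to the distant star = 0.6270c.
Compose with the plasma knot (u' = 0.813 in the relativistic jet frame): u_1 = (0.813 + 0.627) / (1 + 0.813·0.627) = 1.4400/1.5098 = 0.9538.
Compose with the emission blob (u' = 0.717 in the plasma knot frame): u_2 = (0.717 + 0.954) / (1 + 0.717·0.954) = 1.6708/1.6839 = 0.9922.
Compose with the further object (u' = 0.656 in the emission blob frame): u_3 = (0.656 + 0.992) / (1 + 0.656·0.992) = 1.6482/1.6509 = 0.9984.

0.998c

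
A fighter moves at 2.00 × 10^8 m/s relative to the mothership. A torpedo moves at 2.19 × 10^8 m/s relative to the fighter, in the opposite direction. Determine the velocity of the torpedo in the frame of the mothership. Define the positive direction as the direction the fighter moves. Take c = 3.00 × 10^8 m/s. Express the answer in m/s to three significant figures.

-3.70 × 10^7 m/s

In units of c (dividing by 3.00 × 10^8 m/s): v = 0.667, u' = -0.730.
u = (u' + v)/(1 + u'v/c²):
u = (-0.730 + 0.667) / (1 + (-0.730)·0.667) = -0.0633/0.5133 = -0.1234
(Galilean addition would give -0.063c.)
Converting back: u = -0.1234 × 3.00 × 10^8 m/s.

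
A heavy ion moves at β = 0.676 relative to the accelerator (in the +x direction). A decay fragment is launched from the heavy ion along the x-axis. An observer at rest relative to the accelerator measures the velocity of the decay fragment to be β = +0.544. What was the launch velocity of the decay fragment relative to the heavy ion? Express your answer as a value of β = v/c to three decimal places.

Invert the composition law: u' = (u − v)/(1 − uv/c²).
u' = (0.544 − 0.676) / (1 − (0.544)(0.676)) = -0.1320/0.6323 = -0.2088.

β = -0.209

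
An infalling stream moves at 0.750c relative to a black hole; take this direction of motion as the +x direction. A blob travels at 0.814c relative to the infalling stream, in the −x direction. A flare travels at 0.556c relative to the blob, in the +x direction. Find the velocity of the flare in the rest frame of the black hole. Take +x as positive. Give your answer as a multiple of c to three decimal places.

+0.431c

Apply u = (u' + v)/(1 + u'v/c²) successively, working outward toward the black hole.
Start: velocity of the infalling stream relative to the black hole = 0.7500c.
Compose with the blob (u' = -0.814 in the infalling stream frame): u_1 = (-0.814 + 0.750) / (1 + (-0.814)·0.750) = -0.0640/0.3895 = -0.1643.
Compose with the flare (u' = 0.556 in the blob frame): u_2 = (0.556 + (-0.164)) / (1 + 0.556·(-0.164)) = 0.3917/0.9086 = 0.4311.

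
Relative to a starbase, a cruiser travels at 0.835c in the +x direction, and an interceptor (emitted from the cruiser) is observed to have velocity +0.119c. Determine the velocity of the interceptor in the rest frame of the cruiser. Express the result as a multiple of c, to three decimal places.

-0.795c

Invert the composition law: u' = (u − v)/(1 − uv/c²).
u' = (0.119 − 0.835) / (1 − (0.119)(0.835)) = -0.7160/0.9006 = -0.7950.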